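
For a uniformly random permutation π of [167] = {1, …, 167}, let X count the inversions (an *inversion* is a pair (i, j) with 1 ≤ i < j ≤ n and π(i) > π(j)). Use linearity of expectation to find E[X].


Write X = Σ X_I over the C(167, 2) = 13861 pairs i < j, with X_I the indicator of one inversion.
There are 13861 indicators.
For each fixed pair i < j, the values π(i) and π(j) are two distinct elements of {1, …, 167} in uniformly random order; by symmetry P[π(i) > π(j)] = 1/2.
By linearity: E[X] = 13861 · (1/2) = C(167, 2) · (1/2) = 13861/2 = 13861/2 ≈ 6930.500.

E[X] = 13861/2 = 6930.500.


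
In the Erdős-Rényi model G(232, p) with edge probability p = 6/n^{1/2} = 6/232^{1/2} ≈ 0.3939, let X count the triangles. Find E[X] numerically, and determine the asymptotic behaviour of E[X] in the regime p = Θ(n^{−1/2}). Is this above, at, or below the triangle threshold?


Number of potential triangles: C(232, 3) = 2054360.
Each occurs with probability p³ ≈ (0.3939)³ ≈ 6.112541e-02.
By linearity: E[X] = C(232, 3)·p³ ≈ 2054360 · 6.112541e-02 ≈ 125573.5940.
Since α = 1/2 < 1, p = c/n^{1/2} ≫ 1/n is above the triangle threshold p ~ 1/n. Asymptotically E[X] ~ (c³/6)·n^{3(1−α)} = (6³/6)·n^{1.5} → ∞; triangles are abundant w.h.p.

E[X] ≈ 125573.5940; in regime p = Θ(1/n^{1/2}) E[X] diverges (above the triangle threshold p ~ 1/n).


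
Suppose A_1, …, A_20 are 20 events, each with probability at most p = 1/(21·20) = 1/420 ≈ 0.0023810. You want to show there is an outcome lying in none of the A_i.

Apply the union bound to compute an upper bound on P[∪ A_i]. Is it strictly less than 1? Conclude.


Union bound: P[∪_{i=1}^{20} A_i] ≤ Σ_i P[A_i] ≤ 20·p = 20·(1/420) = 1/21.
Numerically: 1/21 ≈ 0.0476190.
Is 1/21 < 1? YES.
Since P[∪ A_i] ≤ 1/21 < 1, the complement has P[∩ A_i^c] ≥ 1 − 1/21 = 20/21 > 0, so some outcome avoids every A_i.

20·p = 1/21 ≈ 0.0476190; existence CERTIFIED by the union bound.


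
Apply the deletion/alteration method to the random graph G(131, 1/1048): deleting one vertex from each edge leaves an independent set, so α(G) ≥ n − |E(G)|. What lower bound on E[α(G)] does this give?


E[|E(G)|] = C(131, 2)·p = 8515 · (1/1048) = 65/8.
E[α(G)] ≥ n − E[|E(G)|] = 131 − 65/8 = 983/8.
Numerically: ≈ 122.87500.
(This is only a lower bound; the true E[α(G)] may be larger.)

E[α(G)] ≥ 983/8 ≈ 122.87500.


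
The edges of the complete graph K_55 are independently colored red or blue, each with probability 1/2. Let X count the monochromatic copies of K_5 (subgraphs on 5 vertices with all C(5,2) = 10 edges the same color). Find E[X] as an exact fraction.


Let X = Σ_S X_S over the C(55, 5) = 3478761 subsets S of size 5, where X_S = 1 if the K_5 on S is monochromatic.
For a fixed S, the K_5 on S has C(5, 2) = 10 edges. P[all 10 edges red] = (1/2)^10, and likewise for blue, so P[monochromatic] = 2·(1/2)^10 = 2^{1 − 10} = 1/512.
Summing: E[X] = C(55, 5) · 2^{1 − 10} = 3478761 · 1/512 = 3478761/512.
Numerically: E[X] ≈ 6794.455078.

E[X] = C(55,5)·2^(1−C(5,2)) = 3478761/512 ≈ 6794.455078.


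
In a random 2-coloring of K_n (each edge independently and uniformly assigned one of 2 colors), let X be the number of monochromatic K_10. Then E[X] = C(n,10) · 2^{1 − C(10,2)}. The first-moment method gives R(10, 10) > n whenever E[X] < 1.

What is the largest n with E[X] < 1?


We need C(n, 10) · 2^{1 − 45} < 1, i.e. C(n, 10) < 2^{45 − 1} = 17592186044416.
Check values of n near the boundary:
  n = 98: C(98, 10) = 14005614014756; 14005614014756 < 17592186044416? YES
  n = 99: C(99, 10) = 15579278510796; 15579278510796 < 17592186044416? YES
  n = 100: C(100, 10) = 17310309456440; 17310309456440 < 17592186044416? YES
  n = 101: C(101, 10) = 19212541264840; 19212541264840 < 17592186044416? NO
  n = 102: C(102, 10) = 21300860967540; 21300860967540 < 17592186044416? NO
  n = 103: C(103, 10) = 23591276125340; 23591276125340 < 17592186044416? NO
The largest n with C(n, 10) < 17592186044416 is n = 100 (where E[X] = 2163788682055/2199023255552 ≈ 0.9839772). Hence R(10, 10) > 100, i.e. R(10, 10) ≥ 101.

Largest n = 100; hence R(10, 10) > 100.


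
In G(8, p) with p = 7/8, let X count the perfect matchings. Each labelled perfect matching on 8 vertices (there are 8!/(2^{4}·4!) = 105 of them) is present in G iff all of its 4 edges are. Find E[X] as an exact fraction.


K_8 has 8!/(2^{4}·4!) = 105 labelled perfect matchings.
For each such perfect matching H, let X_H = 1 if all 4 edges of H are present in G. Then P[X_H = 1] = p^{4} = (7/8)^{4} = 2401/4096.
By linearity: E[X] = Σ_H E[X_H] = 105 · p^{4} = 105 · 2401/4096 = 252105/4096.
Numerically: E[X] ≈ 61.55.

E[X] = 105 · (7/8)^{4} = 252105/4096 ≈ 61.55.


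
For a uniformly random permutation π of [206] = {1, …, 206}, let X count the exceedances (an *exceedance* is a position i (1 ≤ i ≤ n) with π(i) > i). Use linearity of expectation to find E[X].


Write X = Σ_{i=1}^{206} X_i, where X_i = 1_{π(i) > i}.
For each fixed i, π(i) is uniform over {1, …, 206} (marginal of a uniform permutation), so P[π(i) > i] = (n − i)/n. Summing: Σ_{i=1}^{206} (n − i)/n = (0 + 1 + … + 205)/206 = 206(206 − 1)/(2·206) = (206 − 1)/2.
Hence E[X] = Σ_{i=1}^{206} (206 − i)/206 = 205/2 ≈ 102.500000.

E[X] = 205/2 = 102.500000.


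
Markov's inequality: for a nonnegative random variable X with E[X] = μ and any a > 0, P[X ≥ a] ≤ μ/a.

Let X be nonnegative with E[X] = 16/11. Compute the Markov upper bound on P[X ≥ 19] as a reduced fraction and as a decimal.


μ = E[X] = 16/11, a = 19.
Markov: P[X ≥ 19] ≤ μ/a = (16/11)/19 = 16/209.
Numerically: ≈ 0.077.
(Since a = 19 > μ = 1.455, the bound 16/209 is < 1 and informative.)

P[X ≥ 19] ≤ 16/209 ≈ 0.077.


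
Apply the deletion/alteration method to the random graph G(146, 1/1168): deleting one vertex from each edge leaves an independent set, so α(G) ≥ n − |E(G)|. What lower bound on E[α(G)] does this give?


E[|E(G)|] = C(146, 2)·p = 10585 · (1/1168) = 145/16.
E[α(G)] ≥ n − E[|E(G)|] = 146 − 145/16 = 2191/16.
Numerically: ≈ 136.9375.
(This is only a lower bound; the true E[α(G)] may be larger.)

E[α(G)] ≥ 2191/16 ≈ 136.9375.


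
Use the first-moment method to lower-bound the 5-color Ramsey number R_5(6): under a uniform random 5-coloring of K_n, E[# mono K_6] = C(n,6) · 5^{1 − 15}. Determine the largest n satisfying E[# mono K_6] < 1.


We need C(n, 6) · 5^{1 − 15} < 1, i.e. C(n, 6) < 5^{15 − 1} = 6103515625.
Check values of n near the boundary:
  n = 126: C(126, 6) = 4925156775; 4925156775 < 6103515625? YES
  n = 127: C(127, 6) = 5169379425; 5169379425 < 6103515625? YES
  n = 128: C(128, 6) = 5423611200; 5423611200 < 6103515625? YES
  n = 129: C(129, 6) = 5688177600; 5688177600 < 6103515625? YES
  n = 130: C(130, 6) = 5963412000; 5963412000 < 6103515625? YES
  n = 131: C(131, 6) = 6249655776; 6249655776 < 6103515625? NO
The largest n with C(n, 6) < 6103515625 is n = 130 (where E[X] = 47707296/48828125 ≈ 0.9770). Hence R_5(6) > 130, i.e. R_5(6) ≥ 131.

Largest n = 130; hence R_5(6) > 130.


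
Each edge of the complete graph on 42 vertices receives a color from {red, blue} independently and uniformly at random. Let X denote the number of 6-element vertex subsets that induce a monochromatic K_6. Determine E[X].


Let X = Σ_S X_S over the C(42, 6) = 5245786 subsets S of size 6, where X_S = 1 if the K_6 on S is monochromatic.
For a fixed S, the K_6 on S has C(6, 2) = 15 edges. P[all 15 edges red] = (1/2)^15, and likewise for blue, so P[monochromatic] = 2·(1/2)^15 = 2^{1 − 15} = 1/16384.
By linearity: E[X] = C(42, 6) · 2^{1 − 15} = 5245786 · 1/16384 = 2622893/8192.
Numerically: E[X] ≈ 320.177368.

E[X] = C(42,6)·2^(1−C(6,2)) = 2622893/8192 ≈ 320.177368.


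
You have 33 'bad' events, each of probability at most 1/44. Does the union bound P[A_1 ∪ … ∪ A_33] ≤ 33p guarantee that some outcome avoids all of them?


Union bound: P[∪_{i=1}^{33} A_i] ≤ Σ_i P[A_i] ≤ 33·p = 33·(1/44) = 3/4.
Numerically: 3/4 ≈ 0.750.
Is 3/4 < 1? YES.
Since P[∪ A_i] ≤ 3/4 < 1, the complement has P[∩ A_i^c] ≥ 1 − 3/4 = 1/4 > 0, so some outcome avoids every A_i.

33·p = 3/4 ≈ 0.750; existence CERTIFIED by the union bound.


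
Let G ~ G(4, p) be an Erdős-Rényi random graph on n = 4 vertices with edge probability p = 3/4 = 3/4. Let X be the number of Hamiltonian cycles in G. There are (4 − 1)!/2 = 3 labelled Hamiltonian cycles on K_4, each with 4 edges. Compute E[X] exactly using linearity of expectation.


K_4 has (4 − 1)!/2 = 3 labelled Hamiltonian cycles.
For each such Hamiltonian cycle H, let X_H = 1 if all 4 edges of H are present in G. Then P[X_H = 1] = p^{4} = (3/4)^{4} = 81/256.
Summing the indicators: E[X] = Σ_H E[X_H] = 3 · p^{4} = 3 · 81/256 = 243/256.
Numerically: E[X] ≈ 0.9492.

E[X] = 3 · (3/4)^{4} = 243/256 ≈ 0.9492.


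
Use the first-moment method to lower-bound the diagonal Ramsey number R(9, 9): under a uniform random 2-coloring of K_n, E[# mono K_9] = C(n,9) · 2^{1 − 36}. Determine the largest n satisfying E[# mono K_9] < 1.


We need C(n, 9) · 2^{1 − 36} < 1, i.e. C(n, 9) < 2^{36 − 1} = 34359738368.
Check values of n near the boundary:
  n = 59: C(59, 9) = 12565671261; 12565671261 < 34359738368? YES
  n = 60: C(60, 9) = 14783142660; 14783142660 < 34359738368? YES
  n = 61: C(61, 9) = 17341763505; 17341763505 < 34359738368? YES
  n = 62: C(62, 9) = 20286591270; 20286591270 < 34359738368? YES
  n = 63: C(63, 9) = 23667689815; 23667689815 < 34359738368? YES
  n = 64: C(64, 9) = 27540584512; 27540584512 < 34359738368? YES
  n = 65: C(65, 9) = 31966749880; 31966749880 < 34359738368? YES
  n = 66: C(66, 9) = 37014131440; 37014131440 < 34359738368? NO
  n = 67: C(67, 9) = 42757703560; 42757703560 < 34359738368? NO
  n = 68: C(68, 9) = 49280065120; 49280065120 < 34359738368? NO
The largest n with C(n, 9) < 34359738368 is n = 65 (where E[X] = 3995843735/4294967296 ≈ 0.9303549). Hence R(9, 9) > 65, i.e. R(9, 9) ≥ 66.

Largest n = 65; hence R(9, 9) > 65.


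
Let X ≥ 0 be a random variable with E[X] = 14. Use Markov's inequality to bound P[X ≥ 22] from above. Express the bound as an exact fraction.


μ = E[X] = 14, a = 22.
Markov: P[X ≥ 22] ≤ μ/a = (14)/22 = 7/11.
Numerically: ≈ 0.636364.
(Since a = 22 > μ = 14.000000, the bound 7/11 is < 1 and informative.)

P[X ≥ 22] ≤ 7/11 ≈ 0.636364.


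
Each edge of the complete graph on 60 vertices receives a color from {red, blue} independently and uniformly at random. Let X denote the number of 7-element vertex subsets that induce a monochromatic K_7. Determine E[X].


Let X = Σ_S X_S over the C(60, 7) = 386206920 subsets S of size 7, where X_S = 1 if the K_7 on S is monochromatic.
For a fixed S, the K_7 on S has C(7, 2) = 21 edges. P[all 21 edges red] = (1/2)^21, and likewise for blue, so P[monochromatic] = 2·(1/2)^21 = 2^{1 − 21} = 1/1048576.
Summing: E[X] = C(60, 7) · 2^{1 − 21} = 386206920 · 1/1048576 = 48275865/131072.
Numerically: E[X] ≈ 368.31562.

E[X] = C(60,7)·2^(1−C(7,2)) = 48275865/131072 ≈ 368.31562.


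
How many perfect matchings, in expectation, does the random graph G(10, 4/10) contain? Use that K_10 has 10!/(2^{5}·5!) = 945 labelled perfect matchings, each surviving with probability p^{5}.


K_10 has 10!/(2^{5}·5!) = 945 labelled perfect matchings.
For each such perfect matching H, let X_H = 1 if all 5 edges of H are present in G. Then P[X_H = 1] = p^{5} = (2/5)^{5} = 32/3125.
Summing the indicators: E[X] = Σ_H E[X_H] = 945 · p^{5} = 945 · 32/3125 = 6048/625.
Numerically: E[X] ≈ 9.6768.

E[X] = 945 · (2/5)^{5} = 6048/625 ≈ 9.6768.


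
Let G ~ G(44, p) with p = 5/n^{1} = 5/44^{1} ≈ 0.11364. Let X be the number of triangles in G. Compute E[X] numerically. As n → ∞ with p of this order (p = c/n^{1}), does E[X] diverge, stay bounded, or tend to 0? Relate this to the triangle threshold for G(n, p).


Number of potential triangles: C(44, 3) = 13244.
Each occurs with probability p³ ≈ (0.11364)³ ≈ 1.4674117e-03.
By linearity: E[X] = C(44, 3)·p³ ≈ 13244 · 1.4674117e-03 ≈ 19.43440.
Here α = 1, so p = 5/n is exactly at the triangle threshold p ~ 1/n. Asymptotically E[X] → c³/6 = 5³/6 = 125/6 ≈ 20.83333, a bounded constant. In this regime the triangle count is asymptotically Poisson(c³/6).

E[X] ≈ 19.43440; in regime p = Θ(1/n^{1}) E[X] stays bounded (at the triangle threshold p ~ 1/n).


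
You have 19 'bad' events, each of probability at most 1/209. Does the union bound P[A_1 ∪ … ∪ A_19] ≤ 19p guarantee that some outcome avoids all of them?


Union bound: P[∪_{i=1}^{19} A_i] ≤ Σ_i P[A_i] ≤ 19·p = 19·(1/209) = 1/11.
Numerically: 1/11 ≈ 0.0909091.
Is 1/11 < 1? YES.
Since P[∪ A_i] ≤ 1/11 < 1, the complement has P[∩ A_i^c] ≥ 1 − 1/11 = 10/11 > 0, so some outcome avoids every A_i.

19·p = 1/11 ≈ 0.0909091; existence CERTIFIED by the union bound.


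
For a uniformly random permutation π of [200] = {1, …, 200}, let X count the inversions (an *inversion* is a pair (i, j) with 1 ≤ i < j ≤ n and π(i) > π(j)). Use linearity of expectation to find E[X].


Write X = Σ X_I over the C(200, 2) = 19900 pairs i < j, with X_I the indicator of one inversion.
There are 19900 indicators.
For each fixed pair i < j, the values π(i) and π(j) are two distinct elements of {1, …, 200} in uniformly random order; by symmetry P[π(i) > π(j)] = 1/2.
By linearity: E[X] = 19900 · (1/2) = C(200, 2) · (1/2) = 19900/2 = 9950 ≈ 9950.000000.

E[X] = 9950 = 9950.000000.


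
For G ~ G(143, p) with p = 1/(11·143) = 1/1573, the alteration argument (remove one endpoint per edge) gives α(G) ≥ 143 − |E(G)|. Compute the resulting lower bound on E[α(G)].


E[|E(G)|] = C(143, 2)·p = 10153 · (1/1573) = 71/11.
E[α(G)] ≥ n − E[|E(G)|] = 143 − 71/11 = 1502/11.
Numerically: ≈ 136.545455.
(This is only a lower bound; the true E[α(G)] may be larger.)

E[α(G)] ≥ 1502/11 ≈ 136.545455.


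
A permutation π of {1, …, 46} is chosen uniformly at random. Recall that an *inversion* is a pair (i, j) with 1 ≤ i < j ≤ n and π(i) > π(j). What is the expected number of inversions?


Write X = Σ X_I over the C(46, 2) = 1035 pairs i < j, with X_I the indicator of one inversion.
There are 1035 indicators.
For each fixed pair i < j, the values π(i) and π(j) are two distinct elements of {1, …, 46} in uniformly random order; by symmetry P[π(i) > π(j)] = 1/2.
By linearity: E[X] = 1035 · (1/2) = C(46, 2) · (1/2) = 1035/2 = 1035/2 ≈ 517.500000.

E[X] = 1035/2 = 517.500000.


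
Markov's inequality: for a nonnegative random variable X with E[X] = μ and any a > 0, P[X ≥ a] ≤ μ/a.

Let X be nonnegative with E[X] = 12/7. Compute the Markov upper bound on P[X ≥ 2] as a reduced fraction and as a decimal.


μ = E[X] = 12/7, a = 2.
Markov: P[X ≥ 2] ≤ μ/a = (12/7)/2 = 6/7.
Numerically: ≈ 0.857143.
(Since a = 2 > μ = 1.714286, the bound 6/7 is < 1 and informative.)

P[X ≥ 2] ≤ 6/7 ≈ 0.857143.


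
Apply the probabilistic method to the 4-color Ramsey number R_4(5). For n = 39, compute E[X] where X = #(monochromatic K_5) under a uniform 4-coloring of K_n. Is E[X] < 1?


E[X] = C(39, 5) · 4^{1 − 10} = 575757 · 4^{−9} = 575757/262144.
As a reduced fraction: E[X] = 575757/262144 ≈ 2.1963387.
Is E[X] < 1? NO.
Since E[X] ≥ 1, the first-moment bound is inconclusive at n = 39; it does NOT by itself certify R_4(5) > 39.

E[X] = 575757/262144 ≈ 2.1963387; E[X] ≥ 1; first-moment method inconclusive here.


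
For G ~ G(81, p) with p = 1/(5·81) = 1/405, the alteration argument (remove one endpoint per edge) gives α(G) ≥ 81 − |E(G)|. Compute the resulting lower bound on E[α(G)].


E[|E(G)|] = C(81, 2)·p = 3240 · (1/405) = 8.
E[α(G)] ≥ n − E[|E(G)|] = 81 − 8 = 73.
Numerically: ≈ 73.00000.
(This is only a lower bound; the true E[α(G)] may be larger.)

E[α(G)] ≥ 73 ≈ 73.00000.


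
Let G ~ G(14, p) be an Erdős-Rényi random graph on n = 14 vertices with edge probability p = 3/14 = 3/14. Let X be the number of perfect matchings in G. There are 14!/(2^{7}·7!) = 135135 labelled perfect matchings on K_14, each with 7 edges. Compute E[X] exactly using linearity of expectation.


K_14 has 14!/(2^{7}·7!) = 135135 labelled perfect matchings.
For each such perfect matching H, let X_H = 1 if all 7 edges of H are present in G. Then P[X_H = 1] = p^{7} = (3/14)^{7} = 2187/105413504.
By linearity of expectation: E[X] = Σ_H E[X_H] = 135135 · p^{7} = 135135 · 2187/105413504 = 42220035/15059072.
Numerically: E[X] ≈ 2.804.

E[X] = 135135 · (3/14)^{7} = 42220035/15059072 ≈ 2.804.


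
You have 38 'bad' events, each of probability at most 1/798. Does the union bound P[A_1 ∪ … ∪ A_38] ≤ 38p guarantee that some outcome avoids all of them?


Union bound: P[∪_{i=1}^{38} A_i] ≤ Σ_i P[A_i] ≤ 38·p = 38·(1/798) = 1/21.
Numerically: 1/21 ≈ 0.047619.
Is 1/21 < 1? YES.
Since P[∪ A_i] ≤ 1/21 < 1, the complement has P[∩ A_i^c] ≥ 1 − 1/21 = 20/21 > 0, so some outcome avoids every A_i.

38·p = 1/21 ≈ 0.047619; existence CERTIFIED by the union bound.


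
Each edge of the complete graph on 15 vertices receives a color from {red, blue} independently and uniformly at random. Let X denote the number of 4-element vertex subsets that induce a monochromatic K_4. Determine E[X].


Let X = Σ_S X_S over the C(15, 4) = 1365 subsets S of size 4, where X_S = 1 if the K_4 on S is monochromatic.
For a fixed S, the K_4 on S has C(4, 2) = 6 edges. P[all 6 edges red] = (1/2)^6, and likewise for blue, so P[monochromatic] = 2·(1/2)^6 = 2^{1 − 6} = 1/32.
By linearity of expectation: E[X] = C(15, 4) · 2^{1 − 6} = 1365 · 1/32 = 1365/32.
Numerically: E[X] ≈ 42.656.

E[X] = C(15,4)·2^(1−C(4,2)) = 1365/32 ≈ 42.656.


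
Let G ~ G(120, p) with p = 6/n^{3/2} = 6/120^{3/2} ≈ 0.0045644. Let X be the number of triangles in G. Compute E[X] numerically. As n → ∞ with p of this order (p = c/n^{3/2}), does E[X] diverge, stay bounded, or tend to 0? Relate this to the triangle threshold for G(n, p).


Number of potential triangles: C(120, 3) = 280840.
Each occurs with probability p³ ≈ (0.0045644)³ ≈ 9.5090722e-08.
By linearity: E[X] = C(120, 3)·p³ ≈ 280840 · 9.5090722e-08 ≈ 0.02671.
Since α = 3/2 > 1, p = c/n^{3/2} = o(1/n) is below the triangle threshold p ~ 1/n. Asymptotically E[X] ~ (c³/6)·n^{3(1−α)} = (6³/6)·n^{-1.5} → 0, so by Markov's inequality G has no triangles w.h.p.

E[X] ≈ 0.02671; in regime p = Θ(1/n^{3/2}) E[X] tends to 0 (below the triangle threshold p ~ 1/n).


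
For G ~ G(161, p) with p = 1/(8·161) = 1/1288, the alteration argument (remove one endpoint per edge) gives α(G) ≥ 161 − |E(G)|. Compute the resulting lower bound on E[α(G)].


E[|E(G)|] = C(161, 2)·p = 12880 · (1/1288) = 10.
E[α(G)] ≥ n − E[|E(G)|] = 161 − 10 = 151.
Numerically: ≈ 151.00000.
(This is only a lower bound; the true E[α(G)] may be larger.)

E[α(G)] ≥ 151 ≈ 151.00000.


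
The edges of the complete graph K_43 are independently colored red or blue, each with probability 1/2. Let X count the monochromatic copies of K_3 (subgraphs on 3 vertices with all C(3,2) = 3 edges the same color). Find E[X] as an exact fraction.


Let X = Σ_S X_S over the C(43, 3) = 12341 subsets S of size 3, where X_S = 1 if the K_3 on S is monochromatic.
For a fixed S, the K_3 on S has C(3, 2) = 3 edges. P[all 3 edges red] = (1/2)^3, and likewise for blue, so P[monochromatic] = 2·(1/2)^3 = 2^{1 − 3} = 1/4.
By linearity of expectation: E[X] = C(43, 3) · 2^{1 − 3} = 12341 · 1/4 = 12341/4.
Numerically: E[X] ≈ 3085.250000.

E[X] = C(43,3)·2^(1−C(3,2)) = 12341/4 ≈ 3085.250000.


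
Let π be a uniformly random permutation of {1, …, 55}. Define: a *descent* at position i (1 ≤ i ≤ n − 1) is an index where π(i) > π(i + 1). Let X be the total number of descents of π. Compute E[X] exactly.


Write X = Σ X_I over i = 1, …, 54, with X_I the indicator of one descent.
There are 54 indicators.
For each fixed i, the pair (π(i), π(i+1)) is a uniformly random ordered pair of distinct values from {1, …, 55}; by symmetry P[π(i) > π(i+1)] = 1/2.
By linearity: E[X] = 54 · (1/2) = (55 − 1) · (1/2) = 27 ≈ 27.000000.

E[X] = 27 = 27.000000.


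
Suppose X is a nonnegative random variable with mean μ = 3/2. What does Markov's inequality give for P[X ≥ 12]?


μ = E[X] = 3/2, a = 12.
Markov: P[X ≥ 12] ≤ μ/a = (3/2)/12 = 1/8.
Numerically: ≈ 0.12500.
(Since a = 12 > μ = 1.50000, the bound 1/8 is < 1 and informative.)

P[X ≥ 12] ≤ 1/8 ≈ 0.12500.


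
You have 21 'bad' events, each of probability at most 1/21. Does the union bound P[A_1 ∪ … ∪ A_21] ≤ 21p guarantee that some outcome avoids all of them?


Union bound: P[∪_{i=1}^{21} A_i] ≤ Σ_i P[A_i] ≤ 21·p = 21·(1/21) = 1.
Numerically: 1 ≈ 1.000000.
Is 1 < 1? NO.
Since the bound 1 is ≥ 1, the union bound is uninformative here; it does NOT by itself certify existence.

21·p = 1 ≈ 1.000000; existence NOT certified by the union bound.


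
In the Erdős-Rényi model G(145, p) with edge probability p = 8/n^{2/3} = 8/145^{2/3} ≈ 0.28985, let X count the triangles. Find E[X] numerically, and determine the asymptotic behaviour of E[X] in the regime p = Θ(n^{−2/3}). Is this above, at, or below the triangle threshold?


Number of potential triangles: C(145, 3) = 497640.
Each occurs with probability p³ ≈ (0.28985)³ ≈ 2.4351962e-02.
By linearity: E[X] = C(145, 3)·p³ ≈ 497640 · 2.4351962e-02 ≈ 12118.51034.
Since α = 2/3 < 1, p = c/n^{2/3} ≫ 1/n is above the triangle threshold p ~ 1/n. Asymptotically E[X] ~ (c³/6)·n^{3(1−α)} = (8³/6)·n^{1} → ∞; triangles are abundant w.h.p.

E[X] ≈ 12118.51034; in regime p = Θ(1/n^{2/3}) E[X] diverges (above the triangle threshold p ~ 1/n).


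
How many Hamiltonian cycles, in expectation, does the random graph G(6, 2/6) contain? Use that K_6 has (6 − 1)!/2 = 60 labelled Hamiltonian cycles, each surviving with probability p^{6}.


K_6 has (6 − 1)!/2 = 60 labelled Hamiltonian cycles.
For each such Hamiltonian cycle H, let X_H = 1 if all 6 edges of H are present in G. Then P[X_H = 1] = p^{6} = (1/3)^{6} = 1/729.
By linearity: E[X] = Σ_H E[X_H] = 60 · p^{6} = 60 · 1/729 = 20/243.
Numerically: E[X] ≈ 0.0823045.

E[X] = 60 · (1/3)^{6} = 20/243 ≈ 0.0823045.


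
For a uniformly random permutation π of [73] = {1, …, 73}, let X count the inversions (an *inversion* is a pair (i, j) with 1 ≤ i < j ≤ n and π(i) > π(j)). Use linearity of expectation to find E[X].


Write X = Σ X_I over the C(73, 2) = 2628 pairs i < j, with X_I the indicator of one inversion.
There are 2628 indicators.
For each fixed pair i < j, the values π(i) and π(j) are two distinct elements of {1, …, 73} in uniformly random order; by symmetry P[π(i) > π(j)] = 1/2.
By linearity: E[X] = 2628 · (1/2) = C(73, 2) · (1/2) = 2628/2 = 1314 ≈ 1314.00000.

E[X] = 1314 = 1314.00000.


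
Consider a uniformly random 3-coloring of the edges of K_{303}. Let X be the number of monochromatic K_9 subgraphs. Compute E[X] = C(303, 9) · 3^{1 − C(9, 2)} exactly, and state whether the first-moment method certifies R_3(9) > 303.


E[X] = C(303, 9) · 3^{1 − 36} = 52617706925494425 · 3^{−35} = 52617706925494425/50031545098999707.
As a reduced fraction: E[X] = 17539235641831475/16677181699666569 ≈ 1.0516906.
Is E[X] < 1? NO.
Since E[X] ≥ 1, the first-moment bound is inconclusive at n = 303; it does NOT by itself certify R_3(9) > 303.

E[X] = 17539235641831475/16677181699666569 ≈ 1.0516906; E[X] ≥ 1; first-moment method inconclusive here.


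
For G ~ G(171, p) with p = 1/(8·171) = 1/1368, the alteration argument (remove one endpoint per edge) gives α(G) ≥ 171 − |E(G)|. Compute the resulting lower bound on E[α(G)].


E[|E(G)|] = C(171, 2)·p = 14535 · (1/1368) = 85/8.
E[α(G)] ≥ n − E[|E(G)|] = 171 − 85/8 = 1283/8.
Numerically: ≈ 160.375.
(This is only a lower bound; the true E[α(G)] may be larger.)

E[α(G)] ≥ 1283/8 ≈ 160.375.


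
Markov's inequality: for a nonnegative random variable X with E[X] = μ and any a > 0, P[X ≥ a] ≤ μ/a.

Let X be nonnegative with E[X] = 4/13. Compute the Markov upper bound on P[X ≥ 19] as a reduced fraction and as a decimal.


μ = E[X] = 4/13, a = 19.
Markov: P[X ≥ 19] ≤ μ/a = (4/13)/19 = 4/247.
Numerically: ≈ 0.016.
(Since a = 19 > μ = 0.308, the bound 4/247 is < 1 and informative.)

P[X ≥ 19] ≤ 4/247 ≈ 0.016.


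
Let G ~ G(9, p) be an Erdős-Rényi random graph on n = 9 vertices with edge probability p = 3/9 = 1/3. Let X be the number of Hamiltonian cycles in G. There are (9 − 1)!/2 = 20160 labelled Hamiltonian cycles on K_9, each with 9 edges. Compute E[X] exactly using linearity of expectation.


K_9 has (9 − 1)!/2 = 20160 labelled Hamiltonian cycles.
For each such Hamiltonian cycle H, let X_H = 1 if all 9 edges of H are present in G. Then P[X_H = 1] = p^{9} = (1/3)^{9} = 1/19683.
By linearity: E[X] = Σ_H E[X_H] = 20160 · p^{9} = 20160 · 1/19683 = 2240/2187.
Numerically: E[X] ≈ 1.02423.

E[X] = 20160 · (1/3)^{9} = 2240/2187 ≈ 1.02423.


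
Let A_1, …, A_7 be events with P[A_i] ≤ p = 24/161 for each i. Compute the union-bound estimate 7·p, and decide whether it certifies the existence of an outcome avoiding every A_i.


Union bound: P[∪_{i=1}^{7} A_i] ≤ Σ_i P[A_i] ≤ 7·p = 7·(24/161) = 24/23.
Numerically: 24/23 ≈ 1.043.
Is 24/23 < 1? NO.
Since the bound 24/23 is ≥ 1, the union bound is uninformative here; it does NOT by itself certify existence.

7·p = 24/23 ≈ 1.043; existence NOT certified by the union bound.


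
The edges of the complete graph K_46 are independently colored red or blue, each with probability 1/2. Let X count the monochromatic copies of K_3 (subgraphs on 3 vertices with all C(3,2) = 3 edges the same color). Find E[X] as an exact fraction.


Let X = Σ_S X_S over the C(46, 3) = 15180 subsets S of size 3, where X_S = 1 if the K_3 on S is monochromatic.
For a fixed S, the K_3 on S has C(3, 2) = 3 edges. P[all 3 edges red] = (1/2)^3, and likewise for blue, so P[monochromatic] = 2·(1/2)^3 = 2^{1 − 3} = 1/4.
By linearity: E[X] = C(46, 3) · 2^{1 − 3} = 15180 · 1/4 = 3795.
Numerically: E[X] ≈ 3795.000000.

E[X] = C(46,3)·2^(1−C(3,2)) = 3795 ≈ 3795.000000.


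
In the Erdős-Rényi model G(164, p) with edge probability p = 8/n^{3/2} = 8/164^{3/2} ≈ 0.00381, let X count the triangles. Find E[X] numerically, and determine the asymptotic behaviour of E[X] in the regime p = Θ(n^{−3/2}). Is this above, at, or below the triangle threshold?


Number of potential triangles: C(164, 3) = 721764.
Each occurs with probability p³ ≈ (0.00381)³ ≈ 5.52679e-08.
By linearity: E[X] = C(164, 3)·p³ ≈ 721764 · 5.52679e-08 ≈ 0.040.
Since α = 3/2 > 1, p = c/n^{3/2} = o(1/n) is below the triangle threshold p ~ 1/n. Asymptotically E[X] ~ (c³/6)·n^{3(1−α)} = (8³/6)·n^{-1.5} → 0, so by Markov's inequality G has no triangles w.h.p.

E[X] ≈ 0.040; in regime p = Θ(1/n^{3/2}) E[X] tends to 0 (below the triangle threshold p ~ 1/n).


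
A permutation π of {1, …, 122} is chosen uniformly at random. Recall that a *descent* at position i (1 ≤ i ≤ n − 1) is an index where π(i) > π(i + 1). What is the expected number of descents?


Write X = Σ X_I over i = 1, …, 121, with X_I the indicator of one descent.
There are 121 indicators.
For each fixed i, the pair (π(i), π(i+1)) is a uniformly random ordered pair of distinct values from {1, …, 122}; by symmetry P[π(i) > π(i+1)] = 1/2.
By linearity: E[X] = 121 · (1/2) = (122 − 1) · (1/2) = 121/2 ≈ 60.50000.

E[X] = 121/2 = 60.50000.


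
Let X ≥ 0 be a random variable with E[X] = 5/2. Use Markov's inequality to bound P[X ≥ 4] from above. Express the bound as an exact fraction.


μ = E[X] = 5/2, a = 4.
Markov: P[X ≥ 4] ≤ μ/a = (5/2)/4 = 5/8.
Numerically: ≈ 0.625000.
(Since a = 4 > μ = 2.500000, the bound 5/8 is < 1 and informative.)

P[X ≥ 4] ≤ 5/8 ≈ 0.625000.


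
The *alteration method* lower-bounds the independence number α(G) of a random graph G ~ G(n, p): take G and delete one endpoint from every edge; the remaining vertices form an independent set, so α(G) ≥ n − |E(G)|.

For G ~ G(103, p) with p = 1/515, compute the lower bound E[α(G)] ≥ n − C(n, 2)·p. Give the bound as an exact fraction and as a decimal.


E[|E(G)|] = C(103, 2)·p = 5253 · (1/515) = 51/5.
E[α(G)] ≥ n − E[|E(G)|] = 103 − 51/5 = 464/5.
Numerically: ≈ 92.800000.
(This is only a lower bound; the true E[α(G)] may be larger.)

E[α(G)] ≥ 464/5 ≈ 92.800000.


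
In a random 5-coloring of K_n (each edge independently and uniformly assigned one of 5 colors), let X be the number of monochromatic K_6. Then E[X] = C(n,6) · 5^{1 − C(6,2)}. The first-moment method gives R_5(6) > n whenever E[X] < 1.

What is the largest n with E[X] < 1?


We need C(n, 6) · 5^{1 − 15} < 1, i.e. C(n, 6) < 5^{15 − 1} = 6103515625.
Check values of n near the boundary:
  n = 126: C(126, 6) = 4925156775; 4925156775 < 6103515625? YES
  n = 127: C(127, 6) = 5169379425; 5169379425 < 6103515625? YES
  n = 128: C(128, 6) = 5423611200; 5423611200 < 6103515625? YES
  n = 129: C(129, 6) = 5688177600; 5688177600 < 6103515625? YES
  n = 130: C(130, 6) = 5963412000; 5963412000 < 6103515625? YES
  n = 131: C(131, 6) = 6249655776; 6249655776 < 6103515625? NO
  n = 132: C(132, 6) = 6547258432; 6547258432 < 6103515625? NO
The largest n with C(n, 6) < 6103515625 is n = 130 (where E[X] = 47707296/48828125 ≈ 0.977045). Hence R_5(6) > 130, i.e. R_5(6) ≥ 131.

Largest n = 130; hence R_5(6) > 130.


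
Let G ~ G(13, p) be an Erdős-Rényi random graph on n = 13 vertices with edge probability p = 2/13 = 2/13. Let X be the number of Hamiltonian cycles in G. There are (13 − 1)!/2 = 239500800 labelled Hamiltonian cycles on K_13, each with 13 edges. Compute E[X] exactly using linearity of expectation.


K_13 has (13 − 1)!/2 = 239500800 labelled Hamiltonian cycles.
For each such Hamiltonian cycle H, let X_H = 1 if all 13 edges of H are present in G. Then P[X_H = 1] = p^{13} = (2/13)^{13} = 8192/302875106592253.
By linearity of expectation: E[X] = Σ_H E[X_H] = 239500800 · p^{13} = 239500800 · 8192/302875106592253 = 1961990553600/302875106592253.
Numerically: E[X] ≈ 0.00648.

E[X] = 239500800 · (2/13)^{13} = 1961990553600/302875106592253 ≈ 0.00648.


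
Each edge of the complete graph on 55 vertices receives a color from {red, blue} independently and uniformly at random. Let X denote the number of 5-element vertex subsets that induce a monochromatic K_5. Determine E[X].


Let X = Σ_S X_S over the C(55, 5) = 3478761 subsets S of size 5, where X_S = 1 if the K_5 on S is monochromatic.
For a fixed S, the K_5 on S has C(5, 2) = 10 edges. P[all 10 edges red] = (1/2)^10, and likewise for blue, so P[monochromatic] = 2·(1/2)^10 = 2^{1 − 10} = 1/512.
By linearity of expectation: E[X] = C(55, 5) · 2^{1 − 10} = 3478761 · 1/512 = 3478761/512.
Numerically: E[X] ≈ 6794.4551.

E[X] = C(55,5)·2^(1−C(5,2)) = 3478761/512 ≈ 6794.4551.


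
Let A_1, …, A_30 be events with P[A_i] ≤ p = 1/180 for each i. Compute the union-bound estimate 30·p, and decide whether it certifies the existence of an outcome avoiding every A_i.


Union bound: P[∪_{i=1}^{30} A_i] ≤ Σ_i P[A_i] ≤ 30·p = 30·(1/180) = 1/6.
Numerically: 1/6 ≈ 0.167.
Is 1/6 < 1? YES.
Since P[∪ A_i] ≤ 1/6 < 1, the complement has P[∩ A_i^c] ≥ 1 − 1/6 = 5/6 > 0, so some outcome avoids every A_i.

30·p = 1/6 ≈ 0.167; existence CERTIFIED by the union bound.


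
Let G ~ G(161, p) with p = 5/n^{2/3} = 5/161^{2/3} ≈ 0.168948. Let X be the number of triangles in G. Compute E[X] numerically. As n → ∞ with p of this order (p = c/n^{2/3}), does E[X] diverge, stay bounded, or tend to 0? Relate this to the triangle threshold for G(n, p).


Number of potential triangles: C(161, 3) = 682640.
Each occurs with probability p³ ≈ (0.168948)³ ≈ 4.82234482e-03.
By linearity: E[X] = C(161, 3)·p³ ≈ 682640 · 4.82234482e-03 ≈ 3291.925466.
Since α = 2/3 < 1, p = c/n^{2/3} ≫ 1/n is above the triangle threshold p ~ 1/n. Asymptotically E[X] ~ (c³/6)·n^{3(1−α)} = (5³/6)·n^{1} → ∞; triangles are abundant w.h.p.

E[X] ≈ 3291.925466; in regime p = Θ(1/n^{2/3}) E[X] diverges (above the triangle threshold p ~ 1/n).


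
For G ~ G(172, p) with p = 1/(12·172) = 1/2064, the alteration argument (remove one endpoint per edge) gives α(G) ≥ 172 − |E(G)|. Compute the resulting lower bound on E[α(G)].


E[|E(G)|] = C(172, 2)·p = 14706 · (1/2064) = 57/8.
E[α(G)] ≥ n − E[|E(G)|] = 172 − 57/8 = 1319/8.
Numerically: ≈ 164.87500.
(This is only a lower bound; the true E[α(G)] may be larger.)

E[α(G)] ≥ 1319/8 ≈ 164.87500.


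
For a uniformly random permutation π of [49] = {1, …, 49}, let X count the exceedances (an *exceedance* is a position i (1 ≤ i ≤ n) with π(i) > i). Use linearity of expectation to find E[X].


Write X = Σ_{i=1}^{49} X_i, where X_i = 1_{π(i) > i}.
For each fixed i, π(i) is uniform over {1, …, 49} (marginal of a uniform permutation), so P[π(i) > i] = (n − i)/n. Summing: Σ_{i=1}^{49} (n − i)/n = (0 + 1 + … + 48)/49 = 49(49 − 1)/(2·49) = (49 − 1)/2.
Hence E[X] = Σ_{i=1}^{49} (49 − i)/49 = 24 ≈ 24.0000.

E[X] = 24 = 24.0000.


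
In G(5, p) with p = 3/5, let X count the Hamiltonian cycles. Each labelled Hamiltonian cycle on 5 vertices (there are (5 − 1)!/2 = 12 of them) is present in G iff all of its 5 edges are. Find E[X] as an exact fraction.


K_5 has (5 − 1)!/2 = 12 labelled Hamiltonian cycles.
For each such Hamiltonian cycle H, let X_H = 1 if all 5 edges of H are present in G. Then P[X_H = 1] = p^{5} = (3/5)^{5} = 243/3125.
Summing the indicators: E[X] = Σ_H E[X_H] = 12 · p^{5} = 12 · 243/3125 = 2916/3125.
Numerically: E[X] ≈ 0.933.

E[X] = 12 · (3/5)^{5} = 2916/3125 ≈ 0.933.


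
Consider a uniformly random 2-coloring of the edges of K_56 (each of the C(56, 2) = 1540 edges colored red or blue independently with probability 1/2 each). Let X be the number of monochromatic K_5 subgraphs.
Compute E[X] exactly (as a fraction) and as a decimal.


Let X = Σ_S X_S over the C(56, 5) = 3819816 subsets S of size 5, where X_S = 1 if the K_5 on S is monochromatic.
For a fixed S, the K_5 on S has C(5, 2) = 10 edges. P[all 10 edges red] = (1/2)^10, and likewise for blue, so P[monochromatic] = 2·(1/2)^10 = 2^{1 − 10} = 1/512.
Summing: E[X] = C(56, 5) · 2^{1 − 10} = 3819816 · 1/512 = 477477/64.
Numerically: E[X] ≈ 7460.5781.

E[X] = C(56,5)·2^(1−C(5,2)) = 477477/64 ≈ 7460.5781.


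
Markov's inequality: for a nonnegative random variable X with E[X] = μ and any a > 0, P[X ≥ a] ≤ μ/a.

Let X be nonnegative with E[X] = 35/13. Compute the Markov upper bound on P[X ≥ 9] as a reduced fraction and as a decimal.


μ = E[X] = 35/13, a = 9.
Markov: P[X ≥ 9] ≤ μ/a = (35/13)/9 = 35/117.
Numerically: ≈ 0.29915.
(Since a = 9 > μ = 2.69231, the bound 35/117 is < 1 and informative.)

P[X ≥ 9] ≤ 35/117 ≈ 0.29915.


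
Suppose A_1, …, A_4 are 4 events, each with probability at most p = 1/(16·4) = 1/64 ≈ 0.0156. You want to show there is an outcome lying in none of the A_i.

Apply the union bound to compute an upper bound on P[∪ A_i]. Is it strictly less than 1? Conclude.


Union bound: P[∪_{i=1}^{4} A_i] ≤ Σ_i P[A_i] ≤ 4·p = 4·(1/64) = 1/16.
Numerically: 1/16 ≈ 0.0625.
Is 1/16 < 1? YES.
Since P[∪ A_i] ≤ 1/16 < 1, the complement has P[∩ A_i^c] ≥ 1 − 1/16 = 15/16 > 0, so some outcome avoids every A_i.

4·p = 1/16 ≈ 0.0625; existence CERTIFIED by the union bound.


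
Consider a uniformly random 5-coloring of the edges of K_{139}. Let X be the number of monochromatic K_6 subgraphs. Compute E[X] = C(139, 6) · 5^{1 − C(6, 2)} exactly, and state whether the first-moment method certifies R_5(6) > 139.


E[X] = C(139, 6) · 5^{1 − 15} = 8979650478 · 5^{−14} = 8979650478/6103515625.
As a reduced fraction: E[X] = 8979650478/6103515625 ≈ 1.4712259.
Is E[X] < 1? NO.
Since E[X] ≥ 1, the first-moment bound is inconclusive at n = 139; it does NOT by itself certify R_5(6) > 139.

E[X] = 8979650478/6103515625 ≈ 1.4712259; E[X] ≥ 1; first-moment method inconclusive here.


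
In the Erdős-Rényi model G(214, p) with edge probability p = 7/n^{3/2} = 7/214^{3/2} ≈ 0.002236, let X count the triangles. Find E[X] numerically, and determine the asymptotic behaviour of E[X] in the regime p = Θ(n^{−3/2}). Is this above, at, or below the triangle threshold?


Number of potential triangles: C(214, 3) = 1610564.
Each occurs with probability p³ ≈ (0.002236)³ ≈ 1.117975e-08.
By linearity: E[X] = C(214, 3)·p³ ≈ 1610564 · 1.117975e-08 ≈ 0.0180.
Since α = 3/2 > 1, p = c/n^{3/2} = o(1/n) is below the triangle threshold p ~ 1/n. Asymptotically E[X] ~ (c³/6)·n^{3(1−α)} = (7³/6)·n^{-1.5} → 0, so by Markov's inequality G has no triangles w.h.p.

E[X] ≈ 0.0180; in regime p = Θ(1/n^{3/2}) E[X] tends to 0 (below the triangle threshold p ~ 1/n).


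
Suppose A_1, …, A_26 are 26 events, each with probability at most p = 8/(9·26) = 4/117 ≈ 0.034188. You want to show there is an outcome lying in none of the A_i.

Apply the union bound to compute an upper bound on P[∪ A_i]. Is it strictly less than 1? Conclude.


Union bound: P[∪_{i=1}^{26} A_i] ≤ Σ_i P[A_i] ≤ 26·p = 26·(4/117) = 8/9.
Numerically: 8/9 ≈ 0.888889.
Is 8/9 < 1? YES.
Since P[∪ A_i] ≤ 8/9 < 1, the complement has P[∩ A_i^c] ≥ 1 − 8/9 = 1/9 > 0, so some outcome avoids every A_i.

26·p = 8/9 ≈ 0.888889; existence CERTIFIED by the union bound.


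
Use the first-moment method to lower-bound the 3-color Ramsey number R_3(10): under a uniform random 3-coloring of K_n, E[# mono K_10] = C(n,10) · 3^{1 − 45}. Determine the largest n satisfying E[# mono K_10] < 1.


We need C(n, 10) · 3^{1 − 45} < 1, i.e. C(n, 10) < 3^{45 − 1} = 984770902183611232881.
Check values of n near the boundary:
  n = 570: C(570, 10) = 921524823451961408691; 921524823451961408691 < 984770902183611232881? YES
  n = 571: C(571, 10) = 937951290893172842001; 937951290893172842001 < 984770902183611232881? YES
  n = 572: C(572, 10) = 954640815642161682606; 954640815642161682606 < 984770902183611232881? YES
  n = 573: C(573, 10) = 971597135635805762226; 971597135635805762226 < 984770902183611232881? YES
  n = 574: C(574, 10) = 988824035203816502691; 988824035203816502691 < 984770902183611232881? NO
The largest n with C(n, 10) < 984770902183611232881 is n = 573 (where E[X] = 35985079097622435638/36472996377170786403 ≈ 0.9866225). Hence R_3(10) > 573, i.e. R_3(10) ≥ 574.

Largest n = 573; hence R_3(10) > 573.


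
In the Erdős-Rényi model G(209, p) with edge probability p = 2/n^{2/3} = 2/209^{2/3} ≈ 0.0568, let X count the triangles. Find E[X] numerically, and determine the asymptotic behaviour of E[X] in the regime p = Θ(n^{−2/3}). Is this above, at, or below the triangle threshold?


Number of potential triangles: C(209, 3) = 1499784.
Each occurs with probability p³ ≈ (0.0568)³ ≈ 1.83146e-04.
By linearity: E[X] = C(209, 3)·p³ ≈ 1499784 · 1.83146e-04 ≈ 274.679.
Since α = 2/3 < 1, p = c/n^{2/3} ≫ 1/n is above the triangle threshold p ~ 1/n. Asymptotically E[X] ~ (c³/6)·n^{3(1−α)} = (2³/6)·n^{1} → ∞; triangles are abundant w.h.p.

E[X] ≈ 274.679; in regime p = Θ(1/n^{2/3}) E[X] diverges (above the triangle threshold p ~ 1/n).


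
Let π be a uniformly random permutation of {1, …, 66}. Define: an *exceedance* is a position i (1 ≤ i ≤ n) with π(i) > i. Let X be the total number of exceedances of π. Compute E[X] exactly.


Write X = Σ_{i=1}^{66} X_i, where X_i = 1_{π(i) > i}.
For each fixed i, π(i) is uniform over {1, …, 66} (marginal of a uniform permutation), so P[π(i) > i] = (n − i)/n. Summing: Σ_{i=1}^{66} (n − i)/n = (0 + 1 + … + 65)/66 = 66(66 − 1)/(2·66) = (66 − 1)/2.
Hence E[X] = Σ_{i=1}^{66} (66 − i)/66 = 65/2 ≈ 32.5000.

E[X] = 65/2 = 32.5000.
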